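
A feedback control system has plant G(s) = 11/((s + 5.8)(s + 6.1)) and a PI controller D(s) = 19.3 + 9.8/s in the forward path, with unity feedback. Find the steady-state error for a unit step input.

0

The open loop D(s)G(s) has a pole at the origin (type 1), so the static position error constant is infinite and e_ss = 1/(1+∞) = 0.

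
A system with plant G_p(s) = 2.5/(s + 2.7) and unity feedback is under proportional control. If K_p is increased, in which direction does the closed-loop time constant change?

Closed-loop pole is at s = −(2.7+K_p·2.5); larger K_p moves it further left, so τ = 1/(2.7+K_p·2.5) decreases.

decrease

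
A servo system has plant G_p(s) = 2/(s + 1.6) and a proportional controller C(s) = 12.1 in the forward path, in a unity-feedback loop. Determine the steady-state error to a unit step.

0.062

The loop is type 0. Static position error constant K_pos = C(0)·G_p(0) = 12.1·1.25 = 15.12.
Steady-state error to a unit step: e_ss = 1/(1+K_pos) = 1/16.12 = 0.062.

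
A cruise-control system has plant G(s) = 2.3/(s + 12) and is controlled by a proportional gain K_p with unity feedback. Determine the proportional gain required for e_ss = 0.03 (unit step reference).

For a type-0 loop with proportional control, e_ss = 1/(1 + K_p·G(0)).
G(0) = 0.1917. Require 1/(1 + K_p·0.1917) = 0.03, so 1 + 0.1917·K_p = 33.33.
K_p = (33.33 − 1)/0.1917 = 169.

K_p = 169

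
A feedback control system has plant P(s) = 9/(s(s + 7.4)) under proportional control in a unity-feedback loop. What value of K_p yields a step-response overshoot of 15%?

From %OS = 100·exp(−πζ/√(1−ζ²)) = 15%, ζ = −ln(0.15)/√(π²+ln²(0.15)) = 0.5169.
Characteristic equation s² + 7.4s + 9K_p = 0 gives ζ = 7.4/(2√(9K_p)).
Setting ζ = 0.5169: √(9K_p) = 7.4/(2·0.5169) = 7.158, so K_p = 51.23/9 = 5.69.

K_p = 5.69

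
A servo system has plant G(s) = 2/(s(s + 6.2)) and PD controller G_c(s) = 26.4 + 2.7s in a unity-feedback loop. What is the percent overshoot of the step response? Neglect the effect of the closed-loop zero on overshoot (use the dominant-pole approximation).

1.56%

Forward path: (26.4 + 2.7s)·2/(s(s+6.2)). The closed-loop characteristic equation is s² + (6.2 + 2·2.7)s + 2·26.4 = 0.
That is s² + 11.6s + 52.8 = 0, so ω_n = 7.266 rad/s and ζ = 11.6/(2·7.266) = 0.7982.
%OS = 100·exp(−πζ/√(1−ζ²)) = 1.56%.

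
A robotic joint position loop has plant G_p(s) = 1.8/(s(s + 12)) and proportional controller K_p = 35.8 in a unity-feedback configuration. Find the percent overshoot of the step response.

2.92%

The closed-loop denominator s² + 12s + 64.44 gives ω_n = √64.44 = 8.027 and ζ = 12/(2ω_n) = 0.7474.
%OS = 100·exp(−πζ/√(1−ζ²)) = 100·exp(−π·0.7474/√0.4413) = 2.92%.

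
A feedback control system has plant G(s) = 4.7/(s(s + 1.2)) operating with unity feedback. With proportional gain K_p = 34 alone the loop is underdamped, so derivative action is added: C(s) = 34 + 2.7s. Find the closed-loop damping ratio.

Forward path: (34 + 2.7s)·4.7/(s(s+1.2)). The closed-loop characteristic equation is s² + (1.2 + 4.7·2.7)s + 4.7·34 = 0.
That is s² + 13.89s + 159.8 = 0, so ω_n = 12.64 rad/s and ζ = 13.89/(2·12.64) = 0.5494.

ζ = 0.549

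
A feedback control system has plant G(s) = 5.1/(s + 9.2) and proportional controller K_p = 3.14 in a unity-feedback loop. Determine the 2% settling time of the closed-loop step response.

Closed-loop transfer function: T(s) = K_p·G(s)/(1 + K_p·G(s)) = 16.01/(s + 9.2 + 16.01) = 16.01/(s + 25.21).
Time constant τ = 1/25.21 = 0.03966 s, so the 2% settling time is about 4τ = 0.159 s.

T_s ≈ 0.159 s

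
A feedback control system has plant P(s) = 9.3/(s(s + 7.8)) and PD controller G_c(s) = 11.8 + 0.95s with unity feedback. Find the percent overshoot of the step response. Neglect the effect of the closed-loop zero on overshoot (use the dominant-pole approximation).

Forward path: (11.8 + 0.95s)·9.3/(s(s+7.8)). The closed-loop characteristic equation is s² + (7.8 + 9.3·0.95)s + 9.3·11.8 = 0.
That is s² + 16.64s + 109.7 = 0, so ω_n = 10.48 rad/s and ζ = 16.64/(2·10.48) = 0.794.
%OS = 100·exp(−πζ/√(1−ζ²)) = 1.65%.

1.65%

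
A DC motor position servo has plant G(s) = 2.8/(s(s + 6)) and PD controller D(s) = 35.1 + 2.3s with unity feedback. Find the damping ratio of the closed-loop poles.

Forward path: (35.1 + 2.3s)·2.8/(s(s+6)). The closed-loop characteristic equation is s² + (6 + 2.8·2.3)s + 2.8·35.1 = 0.
That is s² + 12.44s + 98.28 = 0, so ω_n = 9.914 rad/s and ζ = 12.44/(2·9.914) = 0.6274.

ζ = 0.627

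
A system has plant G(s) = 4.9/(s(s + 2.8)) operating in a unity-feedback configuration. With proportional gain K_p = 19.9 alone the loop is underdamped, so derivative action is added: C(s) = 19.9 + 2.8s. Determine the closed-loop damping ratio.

ζ = 0.836

Forward path: (19.9 + 2.8s)·4.9/(s(s+2.8)). The closed-loop characteristic equation is s² + (2.8 + 4.9·2.8)s + 4.9·19.9 = 0.
That is s² + 16.52s + 97.51 = 0, so ω_n = 9.875 rad/s and ζ = 16.52/(2·9.875) = 0.8365.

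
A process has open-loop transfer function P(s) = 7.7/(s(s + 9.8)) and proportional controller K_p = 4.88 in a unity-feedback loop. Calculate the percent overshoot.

Closed-loop characteristic equation: s² + 9.8s + 37.58 = 0, so ω_n = 6.13 rad/s and ζ = 9.8/(2·6.13) = 0.7994.
%OS = 100·exp(−πζ/√(1−ζ²)) = 100·exp(−π·0.7994/√0.361) = 1.53%.

1.53%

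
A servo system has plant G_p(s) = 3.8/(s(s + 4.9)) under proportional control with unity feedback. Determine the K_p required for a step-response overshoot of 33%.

From %OS = 100·exp(−πζ/√(1−ζ²)) = 33%, ζ = −ln(0.33)/√(π²+ln²(0.33)) = 0.3328.
Characteristic equation s² + 4.9s + 3.8K_p = 0 gives ζ = 4.9/(2√(3.8K_p)).
Setting ζ = 0.3328: √(3.8K_p) = 4.9/(2·0.3328) = 7.362, so K_p = 54.2/3.8 = 14.3.

K_p = 14.3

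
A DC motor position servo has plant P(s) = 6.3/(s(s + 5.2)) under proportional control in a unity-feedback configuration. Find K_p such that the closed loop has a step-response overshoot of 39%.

From %OS = 100·exp(−πζ/√(1−ζ²)) = 39%, ζ = −ln(0.39)/√(π²+ln²(0.39)) = 0.2871.
Characteristic equation s² + 5.2s + 6.3K_p = 0 gives ζ = 5.2/(2√(6.3K_p)).
Setting ζ = 0.2871: √(6.3K_p) = 5.2/(2·0.2871) = 9.056, so K_p = 82.01/6.3 = 13.

K_p = 13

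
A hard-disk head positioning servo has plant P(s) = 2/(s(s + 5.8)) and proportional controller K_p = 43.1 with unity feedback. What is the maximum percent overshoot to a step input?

The closed-loop denominator s² + 5.8s + 86.2 gives ω_n = √86.2 = 9.284 and ζ = 5.8/(2ω_n) = 0.3124.
%OS = 100·exp(−πζ/√(1−ζ²)) = 100·exp(−π·0.3124/√0.9024) = 35.6%.

35.6%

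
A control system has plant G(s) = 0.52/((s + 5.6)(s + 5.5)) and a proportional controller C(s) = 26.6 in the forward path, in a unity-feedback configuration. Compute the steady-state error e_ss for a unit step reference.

The loop is type 0. Static position error constant K_pos = C(0)·G(0) = 26.6·0.01688 = 0.4491.
Steady-state error to a unit step: e_ss = 1/(1+K_pos) = 1/1.449 = 0.69.

0.69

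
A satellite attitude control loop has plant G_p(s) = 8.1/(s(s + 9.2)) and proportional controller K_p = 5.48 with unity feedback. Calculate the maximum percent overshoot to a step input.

Closed-loop characteristic equation: s² + 9.2s + 44.39 = 0, so ω_n = 6.662 rad/s and ζ = 9.2/(2·6.662) = 0.6904.
%OS = 100·exp(−πζ/√(1−ζ²)) = 100·exp(−π·0.6904/√0.5233) = 4.99%.

4.99%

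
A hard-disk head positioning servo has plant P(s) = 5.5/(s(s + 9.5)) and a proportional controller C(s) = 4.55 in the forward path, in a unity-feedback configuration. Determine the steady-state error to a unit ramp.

0.38

The loop has one pole at the origin (type 1). Velocity error constant K_v = lim_{s→0} s·C(s)P(s) = 4.55·5.5/9.5 = 2.634.
Steady-state error to a unit ramp: e_ss = 1/K_v = 0.38.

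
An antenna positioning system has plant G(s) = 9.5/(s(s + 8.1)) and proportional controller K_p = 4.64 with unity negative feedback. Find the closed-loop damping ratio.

The closed-loop denominator is s(s+8.1) + 4.64·9.5 = s² + 8.1s + 44.08.
Matching s² + 2ζω_n s + ω_n²: ω_n = √44.08 = 6.639 rad/s and 2ζω_n = 8.1, so ζ = 8.1/(2·6.639) = 0.61.

ζ = 0.61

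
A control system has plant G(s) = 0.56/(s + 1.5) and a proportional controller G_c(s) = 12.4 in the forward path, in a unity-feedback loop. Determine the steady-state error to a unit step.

The loop is type 0. Static position error constant K_pos = G_c(0)·G(0) = 12.4·0.3733 = 4.629.
Steady-state error to a unit step: e_ss = 1/(1+K_pos) = 1/5.629 = 0.178.

0.178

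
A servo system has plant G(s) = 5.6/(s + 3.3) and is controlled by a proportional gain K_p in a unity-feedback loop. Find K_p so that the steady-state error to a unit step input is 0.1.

K_p = 5.3

For a type-0 loop with proportional control, e_ss = 1/(1 + K_p·G(0)).
G(0) = 1.697. Require 1/(1 + K_p·1.697) = 0.1, so 1 + 1.697·K_p = 10.
K_p = (10 − 1)/1.697 = 5.3.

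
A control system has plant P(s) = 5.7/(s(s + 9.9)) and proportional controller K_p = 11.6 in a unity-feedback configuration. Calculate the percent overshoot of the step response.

From 1 + K_pP(s) = 0: s² + 9.9s + 66.12 = 0 ⇒ ω_n = 8.131, ζ = 0.6087.
%OS = 100·exp(−πζ/√(1−ζ²)) = 100·exp(−π·0.6087/√0.6294) = 8.98%.

8.98%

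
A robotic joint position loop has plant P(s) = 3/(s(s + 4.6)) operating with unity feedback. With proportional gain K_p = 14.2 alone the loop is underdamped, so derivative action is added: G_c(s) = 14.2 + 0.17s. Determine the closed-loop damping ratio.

Forward path: (14.2 + 0.17s)·3/(s(s+4.6)). The closed-loop characteristic equation is s² + (4.6 + 3·0.17)s + 3·14.2 = 0.
That is s² + 5.11s + 42.6 = 0, so ω_n = 6.527 rad/s and ζ = 5.11/(2·6.527) = 0.3915.

ζ = 0.391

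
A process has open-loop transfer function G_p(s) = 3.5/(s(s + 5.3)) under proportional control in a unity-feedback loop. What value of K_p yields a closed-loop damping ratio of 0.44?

Closed-loop characteristic equation: s² + 5.3s + K_p·3.5 = 0.
So ω_n = √(3.5K_p) and 2ζω_n = 5.3, giving ζ = 5.3/(2√(3.5K_p)).
Setting ζ = 0.44: √(3.5K_p) = 5.3/(2·0.44) = 6.023, so K_p = 36.27/3.5 = 10.4.

K_p = 10.4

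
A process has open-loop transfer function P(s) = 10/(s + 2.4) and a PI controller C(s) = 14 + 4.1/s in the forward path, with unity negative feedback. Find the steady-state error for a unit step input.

0

The open loop C(s)P(s) has a pole at the origin (type 1), so the static position error constant is infinite and e_ss = 1/(1+∞) = 0.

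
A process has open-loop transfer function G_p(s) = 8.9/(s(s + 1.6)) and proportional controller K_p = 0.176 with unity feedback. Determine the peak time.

The closed-loop denominator s² + 1.6s + 1.566 gives ω_n = √1.566 = 1.252 and ζ = 1.6/(2ω_n) = 0.6392.
Damped frequency ω_d = ω_n√(1−ζ²) = 0.9625 rad/s, so peak time T_p = π/ω_d = 3.26 s.

T_p = 3.26 s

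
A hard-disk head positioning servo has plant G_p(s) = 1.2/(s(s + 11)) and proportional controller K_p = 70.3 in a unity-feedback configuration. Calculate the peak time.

Closed-loop characteristic equation: s² + 11s + 84.36 = 0, so ω_n = 9.185 rad/s and ζ = 11/(2·9.185) = 0.5988.
Damped frequency ω_d = ω_n√(1−ζ²) = 7.356 rad/s, so peak time T_p = π/ω_d = 0.427 s.

T_p = 0.427 s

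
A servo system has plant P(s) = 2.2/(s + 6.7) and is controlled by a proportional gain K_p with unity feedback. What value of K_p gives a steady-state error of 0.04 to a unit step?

For a type-0 loop with proportional control, e_ss = 1/(1 + K_p·P(0)).
P(0) = 0.3284. Require 1/(1 + K_p·0.3284) = 0.04, so 1 + 0.3284·K_p = 25.
K_p = (25 − 1)/0.3284 = 73.1.

K_p = 73.1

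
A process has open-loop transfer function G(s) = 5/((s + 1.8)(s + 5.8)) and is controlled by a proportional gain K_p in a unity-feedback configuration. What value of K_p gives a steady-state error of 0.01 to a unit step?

K_p = 207

The loop is type 0, so e_ss(step) = 1/(1 + K_pos) with K_pos = K_p·G(0).
G(0) = 0.4789. Require 1/(1 + K_p·0.4789) = 0.01, so 1 + 0.4789·K_p = 100.
K_p = (100 − 1)/0.4789 = 207.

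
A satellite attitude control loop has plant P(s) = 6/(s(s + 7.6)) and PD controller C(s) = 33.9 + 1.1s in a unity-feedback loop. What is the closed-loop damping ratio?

Forward path: (33.9 + 1.1s)·6/(s(s+7.6)). The closed-loop characteristic equation is s² + (7.6 + 6·1.1)s + 6·33.9 = 0.
That is s² + 14.2s + 203.4 = 0, so ω_n = 14.26 rad/s and ζ = 14.2/(2·14.26) = 0.4978.

ζ = 0.498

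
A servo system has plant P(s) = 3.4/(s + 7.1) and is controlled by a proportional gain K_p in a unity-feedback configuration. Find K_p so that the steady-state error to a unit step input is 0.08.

For a type-0 loop with proportional control, e_ss = 1/(1 + K_p·P(0)).
P(0) = 0.4789. Require 1/(1 + K_p·0.4789) = 0.08, so 1 + 0.4789·K_p = 12.5.
K_p = (12.5 − 1)/0.4789 = 24.

K_p = 24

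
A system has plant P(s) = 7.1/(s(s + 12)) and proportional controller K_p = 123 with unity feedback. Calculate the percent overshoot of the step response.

Closed-loop characteristic equation: s² + 12s + 873.3 = 0, so ω_n = 29.55 rad/s and ζ = 12/(2·29.55) = 0.203.
%OS = 100·exp(−πζ/√(1−ζ²)) = 100·exp(−π·0.203/√0.9588) = 52.1%.

52.1%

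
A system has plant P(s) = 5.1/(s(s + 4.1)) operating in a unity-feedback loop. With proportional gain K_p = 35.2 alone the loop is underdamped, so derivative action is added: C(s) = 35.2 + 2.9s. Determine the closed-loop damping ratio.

Forward path: (35.2 + 2.9s)·5.1/(s(s+4.1)). The closed-loop characteristic equation is s² + (4.1 + 5.1·2.9)s + 5.1·35.2 = 0.
That is s² + 18.89s + 179.5 = 0, so ω_n = 13.4 rad/s and ζ = 18.89/(2·13.4) = 0.7049.

ζ = 0.705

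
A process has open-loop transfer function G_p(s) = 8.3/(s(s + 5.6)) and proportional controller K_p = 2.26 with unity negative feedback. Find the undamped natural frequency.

ω_n = 4.33 rad/s

With unity feedback the closed-loop characteristic equation is s² + 5.6s + 2.26·8.3 = s² + 5.6s + 18.76 = 0.
Matching s² + 2ζω_n s + ω_n²: ω_n = √18.76 = 4.331 rad/s and 2ζω_n = 5.6, so ζ = 5.6/(2·4.331) = 0.646.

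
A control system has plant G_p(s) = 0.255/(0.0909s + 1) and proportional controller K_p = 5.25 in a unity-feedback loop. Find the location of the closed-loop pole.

s = -25.73

Closed loop: T(s) = K_p·G_p/(1+K_p·G_p) = 1.339/(0.0909s + 1 + 1.339), with pole at s = −(1 + 1.339)/0.0909 = −25.73.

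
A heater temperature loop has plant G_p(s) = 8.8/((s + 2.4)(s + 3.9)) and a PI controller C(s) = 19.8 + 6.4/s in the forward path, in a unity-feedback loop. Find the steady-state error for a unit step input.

The open loop C(s)G_p(s) has a pole at the origin (type 1), so the static position error constant is infinite and e_ss = 1/(1+∞) = 0.

0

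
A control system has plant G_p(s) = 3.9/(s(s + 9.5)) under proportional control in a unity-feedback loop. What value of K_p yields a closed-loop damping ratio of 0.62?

K_p = 15.1

Closed-loop characteristic equation: s² + 9.5s + K_p·3.9 = 0.
So ω_n = √(3.9K_p) and 2ζω_n = 9.5, giving ζ = 9.5/(2√(3.9K_p)).
Setting ζ = 0.62: √(3.9K_p) = 9.5/(2·0.62) = 7.661, so K_p = 58.7/3.9 = 15.1.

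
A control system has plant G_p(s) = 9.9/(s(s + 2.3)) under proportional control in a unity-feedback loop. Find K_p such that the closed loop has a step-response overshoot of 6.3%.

From %OS = 100·exp(−πζ/√(1−ζ²)) = 6.3%, ζ = −ln(0.063)/√(π²+ln²(0.063)) = 0.6606.
Characteristic equation s² + 2.3s + 9.9K_p = 0 gives ζ = 2.3/(2√(9.9K_p)).
Setting ζ = 0.6606: √(9.9K_p) = 2.3/(2·0.6606) = 1.741, so K_p = 3.03/9.9 = 0.306.

K_p = 0.306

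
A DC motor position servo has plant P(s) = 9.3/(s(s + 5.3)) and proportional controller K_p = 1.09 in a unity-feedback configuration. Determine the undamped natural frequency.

With unity feedback the closed-loop characteristic equation is s² + 5.3s + 1.09·9.3 = s² + 5.3s + 10.14 = 0.
Matching s² + 2ζω_n s + ω_n²: ω_n = √10.14 = 3.184 rad/s and 2ζω_n = 5.3, so ζ = 5.3/(2·3.184) = 0.832.

ω_n = 3.18 rad/s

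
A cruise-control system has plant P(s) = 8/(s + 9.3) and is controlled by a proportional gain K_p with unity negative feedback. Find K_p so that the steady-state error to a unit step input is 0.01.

K_p = 115

The loop is type 0, so e_ss(step) = 1/(1 + K_pos) with K_pos = K_p·P(0).
P(0) = 0.8602. Require 1/(1 + K_p·0.8602) = 0.01, so 1 + 0.8602·K_p = 100.
K_p = (100 − 1)/0.8602 = 115.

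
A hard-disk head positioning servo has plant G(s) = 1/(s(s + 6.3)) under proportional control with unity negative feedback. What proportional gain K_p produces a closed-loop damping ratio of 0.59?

K_p = 28.5

Closed-loop characteristic equation: s² + 6.3s + K_p·1 = 0.
So ω_n = √(1K_p) and 2ζω_n = 6.3, giving ζ = 6.3/(2√(1K_p)).
Setting ζ = 0.59: √(1K_p) = 6.3/(2·0.59) = 5.339, so K_p = 28.5/1 = 28.5.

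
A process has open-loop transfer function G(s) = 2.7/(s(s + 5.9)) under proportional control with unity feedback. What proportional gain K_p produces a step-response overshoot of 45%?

K_p = 53.1

From %OS = 100·exp(−πζ/√(1−ζ²)) = 45%, ζ = −ln(0.45)/√(π²+ln²(0.45)) = 0.2463.
Characteristic equation s² + 5.9s + 2.7K_p = 0 gives ζ = 5.9/(2√(2.7K_p)).
Setting ζ = 0.2463: √(2.7K_p) = 5.9/(2·0.2463) = 11.98, so K_p = 143.4/2.7 = 53.1.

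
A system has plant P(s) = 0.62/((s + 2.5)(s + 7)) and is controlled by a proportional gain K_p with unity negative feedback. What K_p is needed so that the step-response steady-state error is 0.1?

K_p = 254

For a type-0 loop with proportional control, e_ss = 1/(1 + K_p·P(0)).
P(0) = 0.03543. Require 1/(1 + K_p·0.03543) = 0.1, so 1 + 0.03543·K_p = 10.
K_p = (10 − 1)/0.03543 = 254.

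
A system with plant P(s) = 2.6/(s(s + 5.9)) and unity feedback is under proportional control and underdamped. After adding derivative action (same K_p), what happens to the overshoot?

With PD the characteristic equation becomes s² + (a + K·K_d)s + K·K_p = 0; the damping term grows, ζ rises, overshoot falls.

decrease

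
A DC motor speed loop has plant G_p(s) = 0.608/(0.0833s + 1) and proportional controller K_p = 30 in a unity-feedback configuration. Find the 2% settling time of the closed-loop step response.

Closed loop: T(s) = K_p·G_p/(1+K_p·G_p) = 18.24/(0.0833s + 1 + 18.24), with pole at s = −(1 + 18.24)/0.0833 = −231.
τ = 1/231 = 0.00433 s, so 2% settling time ≈ 4τ = 0.0173 s.

T_s ≈ 0.0173 s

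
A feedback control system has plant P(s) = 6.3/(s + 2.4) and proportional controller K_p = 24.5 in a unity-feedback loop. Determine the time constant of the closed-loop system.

τ = 0.00638 s

Closed-loop transfer function: T(s) = K_p·P(s)/(1 + K_p·P(s)) = 154.3/(s + 2.4 + 154.3) = 154.3/(s + 156.8).
Time constant τ = 1/156.8 = 0.00638 s.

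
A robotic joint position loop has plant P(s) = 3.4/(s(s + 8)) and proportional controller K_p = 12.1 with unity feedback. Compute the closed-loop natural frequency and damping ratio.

With unity feedback the closed-loop characteristic equation is s² + 8s + 12.1·3.4 = s² + 8s + 41.14 = 0.
Matching s² + 2ζω_n s + ω_n²: ω_n = √41.14 = 6.414 rad/s and 2ζω_n = 8, so ζ = 8/(2·6.414) = 0.624.

ω_n = 6.41 rad/s, ζ = 0.624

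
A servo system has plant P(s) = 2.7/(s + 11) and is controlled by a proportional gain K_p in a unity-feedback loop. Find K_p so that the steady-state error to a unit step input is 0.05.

For a type-0 loop with proportional control, e_ss = 1/(1 + K_p·P(0)).
P(0) = 0.2455. Require 1/(1 + K_p·0.2455) = 0.05, so 1 + 0.2455·K_p = 20.
K_p = (20 − 1)/0.2455 = 77.4.

K_p = 77.4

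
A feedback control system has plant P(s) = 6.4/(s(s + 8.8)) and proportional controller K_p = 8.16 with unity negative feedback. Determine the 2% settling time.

T_s ≈ 0.909 s

Closed-loop characteristic equation: s² + 8.8s + 52.22 = 0, so ω_n = 7.227 rad/s and ζ = 8.8/(2·7.227) = 0.6089.
2% settling time T_s ≈ 4/(ζω_n) = 4/4.4 = 0.909 s.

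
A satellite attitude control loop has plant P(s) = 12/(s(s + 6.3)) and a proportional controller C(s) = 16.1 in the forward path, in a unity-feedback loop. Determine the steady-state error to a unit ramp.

0.0326

The loop has one pole at the origin (type 1). Velocity error constant K_v = lim_{s→0} s·C(s)P(s) = 16.1·12/6.3 = 30.67.
Steady-state error to a unit ramp: e_ss = 1/K_v = 0.0326.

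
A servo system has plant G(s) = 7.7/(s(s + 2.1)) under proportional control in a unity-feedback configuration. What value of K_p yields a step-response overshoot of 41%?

K_p = 1.92

From %OS = 100·exp(−πζ/√(1−ζ²)) = 41%, ζ = −ln(0.41)/√(π²+ln²(0.41)) = 0.273.
Characteristic equation s² + 2.1s + 7.7K_p = 0 gives ζ = 2.1/(2√(7.7K_p)).
Setting ζ = 0.273: √(7.7K_p) = 2.1/(2·0.273) = 3.846, so K_p = 14.79/7.7 = 1.92.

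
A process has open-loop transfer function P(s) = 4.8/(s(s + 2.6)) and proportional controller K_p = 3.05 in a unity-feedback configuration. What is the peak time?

T_p = 0.873 s

Closed-loop characteristic equation: s² + 2.6s + 14.64 = 0, so ω_n = 3.826 rad/s and ζ = 2.6/(2·3.826) = 0.3398.
Damped frequency ω_d = ω_n√(1−ζ²) = 3.599 rad/s, so peak time T_p = π/ω_d = 0.873 s.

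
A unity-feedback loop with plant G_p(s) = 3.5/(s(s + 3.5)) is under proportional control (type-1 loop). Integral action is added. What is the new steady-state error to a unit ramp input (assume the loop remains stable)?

The integrator raises the loop to type 2, so K_v → ∞ and e_ss to a ramp is zero.

0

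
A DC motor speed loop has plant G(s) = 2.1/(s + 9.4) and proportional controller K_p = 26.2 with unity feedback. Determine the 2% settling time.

T_s ≈ 0.0621 s

Closed-loop transfer function: T(s) = K_p·G(s)/(1 + K_p·G(s)) = 55.02/(s + 9.4 + 55.02) = 55.02/(s + 64.42).
Time constant τ = 1/64.42 = 0.01552 s, so the 2% settling time is about 4τ = 0.0621 s.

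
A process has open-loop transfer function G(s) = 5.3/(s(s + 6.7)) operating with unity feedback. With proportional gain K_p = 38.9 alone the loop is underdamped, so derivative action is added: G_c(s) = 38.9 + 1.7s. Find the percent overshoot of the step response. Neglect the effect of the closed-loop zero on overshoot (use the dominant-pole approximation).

12.8%

Forward path: (38.9 + 1.7s)·5.3/(s(s+6.7)). The closed-loop characteristic equation is s² + (6.7 + 5.3·1.7)s + 5.3·38.9 = 0.
That is s² + 15.71s + 206.2 = 0, so ω_n = 14.36 rad/s and ζ = 15.71/(2·14.36) = 0.5471.
%OS = 100·exp(−πζ/√(1−ζ²)) = 12.8%.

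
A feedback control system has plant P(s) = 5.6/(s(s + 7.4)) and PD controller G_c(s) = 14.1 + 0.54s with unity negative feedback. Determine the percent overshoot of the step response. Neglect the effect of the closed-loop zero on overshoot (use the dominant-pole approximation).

10.3%

Forward path: (14.1 + 0.54s)·5.6/(s(s+7.4)). The closed-loop characteristic equation is s² + (7.4 + 5.6·0.54)s + 5.6·14.1 = 0.
That is s² + 10.42s + 78.96 = 0, so ω_n = 8.886 rad/s and ζ = 10.42/(2·8.886) = 0.5865.
%OS = 100·exp(−πζ/√(1−ζ²)) = 10.3%.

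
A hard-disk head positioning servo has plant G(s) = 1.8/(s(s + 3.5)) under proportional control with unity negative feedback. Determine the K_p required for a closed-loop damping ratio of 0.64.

K_p = 4.15

Closed-loop characteristic equation: s² + 3.5s + K_p·1.8 = 0.
So ω_n = √(1.8K_p) and 2ζω_n = 3.5, giving ζ = 3.5/(2√(1.8K_p)).
Setting ζ = 0.64: √(1.8K_p) = 3.5/(2·0.64) = 2.734, so K_p = 7.477/1.8 = 4.15.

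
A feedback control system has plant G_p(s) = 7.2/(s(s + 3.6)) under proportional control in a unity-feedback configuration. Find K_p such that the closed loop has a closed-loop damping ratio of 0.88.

Closed-loop characteristic equation: s² + 3.6s + K_p·7.2 = 0.
So ω_n = √(7.2K_p) and 2ζω_n = 3.6, giving ζ = 3.6/(2√(7.2K_p)).
Setting ζ = 0.88: √(7.2K_p) = 3.6/(2·0.88) = 2.045, so K_p = 4.184/7.2 = 0.581.

K_p = 0.581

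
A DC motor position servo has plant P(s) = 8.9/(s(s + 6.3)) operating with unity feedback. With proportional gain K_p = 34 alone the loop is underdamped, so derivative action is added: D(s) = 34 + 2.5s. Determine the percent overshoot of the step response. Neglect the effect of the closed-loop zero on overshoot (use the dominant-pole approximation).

Forward path: (34 + 2.5s)·8.9/(s(s+6.3)). The closed-loop characteristic equation is s² + (6.3 + 8.9·2.5)s + 8.9·34 = 0.
That is s² + 28.55s + 302.6 = 0, so ω_n = 17.4 rad/s and ζ = 28.55/(2·17.4) = 0.8206.
%OS = 100·exp(−πζ/√(1−ζ²)) = 1.1%.

1.1%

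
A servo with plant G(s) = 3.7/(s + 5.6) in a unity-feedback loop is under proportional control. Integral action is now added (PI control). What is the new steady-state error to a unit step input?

0

The integrator makes K_pos = lim_{s→0} C(s)G(s) infinite, so e_ss = 1/(1+K_pos) = 0.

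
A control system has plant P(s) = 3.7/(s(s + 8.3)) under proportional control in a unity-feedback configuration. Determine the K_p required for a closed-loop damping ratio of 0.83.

Closed-loop characteristic equation: s² + 8.3s + K_p·3.7 = 0.
So ω_n = √(3.7K_p) and 2ζω_n = 8.3, giving ζ = 8.3/(2√(3.7K_p)).
Setting ζ = 0.83: √(3.7K_p) = 8.3/(2·0.83) = 5, so K_p = 25/3.7 = 6.76.

K_p = 6.76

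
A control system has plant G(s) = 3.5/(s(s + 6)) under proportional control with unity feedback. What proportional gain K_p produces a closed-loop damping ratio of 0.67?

Closed-loop characteristic equation: s² + 6s + K_p·3.5 = 0.
So ω_n = √(3.5K_p) and 2ζω_n = 6, giving ζ = 6/(2√(3.5K_p)).
Setting ζ = 0.67: √(3.5K_p) = 6/(2·0.67) = 4.478, so K_p = 20.05/3.5 = 5.73.

K_p = 5.73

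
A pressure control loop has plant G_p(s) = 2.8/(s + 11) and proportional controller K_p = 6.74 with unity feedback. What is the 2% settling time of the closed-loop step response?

T_s ≈ 0.134 s

Closed-loop transfer function: T(s) = K_p·G_p(s)/(1 + K_p·G_p(s)) = 18.87/(s + 11 + 18.87) = 18.87/(s + 29.87).
Time constant τ = 1/29.87 = 0.03348 s, so the 2% settling time is about 4τ = 0.134 s.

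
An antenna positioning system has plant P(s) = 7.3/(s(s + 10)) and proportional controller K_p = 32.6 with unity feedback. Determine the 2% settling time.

T_s ≈ 0.8 s

Closed-loop characteristic equation: s² + 10s + 238 = 0, so ω_n = 15.43 rad/s and ζ = 10/(2·15.43) = 0.3241.
2% settling time T_s ≈ 4/(ζω_n) = 4/5 = 0.8 s.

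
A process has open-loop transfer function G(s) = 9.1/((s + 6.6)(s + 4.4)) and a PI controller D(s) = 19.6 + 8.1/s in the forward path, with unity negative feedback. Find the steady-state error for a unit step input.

0

The open loop D(s)G(s) has a pole at the origin (type 1), so the static position error constant is infinite and e_ss = 1/(1+∞) = 0.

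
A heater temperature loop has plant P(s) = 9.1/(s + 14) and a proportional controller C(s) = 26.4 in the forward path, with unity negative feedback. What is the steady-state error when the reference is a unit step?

The loop is type 0. Static position error constant K_pos = C(0)·P(0) = 26.4·0.65 = 17.16.
Steady-state error to a unit step: e_ss = 1/(1+K_pos) = 1/18.16 = 0.0551.

0.0551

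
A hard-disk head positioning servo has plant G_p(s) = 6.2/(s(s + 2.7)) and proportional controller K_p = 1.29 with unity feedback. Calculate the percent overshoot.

The closed-loop denominator s² + 2.7s + 7.998 gives ω_n = √7.998 = 2.828 and ζ = 2.7/(2ω_n) = 0.4774.
%OS = 100·exp(−πζ/√(1−ζ²)) = 100·exp(−π·0.4774/√0.7721) = 18.1%.

18.1%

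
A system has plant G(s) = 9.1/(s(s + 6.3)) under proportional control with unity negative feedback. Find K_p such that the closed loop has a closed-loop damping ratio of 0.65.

Closed-loop characteristic equation: s² + 6.3s + K_p·9.1 = 0.
So ω_n = √(9.1K_p) and 2ζω_n = 6.3, giving ζ = 6.3/(2√(9.1K_p)).
Setting ζ = 0.65: √(9.1K_p) = 6.3/(2·0.65) = 4.846, so K_p = 23.49/9.1 = 2.58.

K_p = 2.58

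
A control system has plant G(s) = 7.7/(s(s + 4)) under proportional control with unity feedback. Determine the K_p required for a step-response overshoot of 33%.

K_p = 4.69

From %OS = 100·exp(−πζ/√(1−ζ²)) = 33%, ζ = −ln(0.33)/√(π²+ln²(0.33)) = 0.3328.
Characteristic equation s² + 4s + 7.7K_p = 0 gives ζ = 4/(2√(7.7K_p)).
Setting ζ = 0.3328: √(7.7K_p) = 4/(2·0.3328) = 6.01, so K_p = 36.12/7.7 = 4.69.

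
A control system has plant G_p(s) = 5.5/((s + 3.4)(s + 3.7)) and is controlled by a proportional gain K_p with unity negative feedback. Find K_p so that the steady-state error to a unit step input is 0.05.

K_p = 43.5

Steady-state error for a unit step on this type-0 loop is 1/(1 + K_p·G_p(0)).
G_p(0) = 0.4372. Require 1/(1 + K_p·0.4372) = 0.05, so 1 + 0.4372·K_p = 20.
K_p = (20 − 1)/0.4372 = 43.5.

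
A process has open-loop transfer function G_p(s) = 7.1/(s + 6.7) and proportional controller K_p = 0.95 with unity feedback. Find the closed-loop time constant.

τ = 0.0744 s

Closed-loop transfer function: T(s) = K_p·G_p(s)/(1 + K_p·G_p(s)) = 6.745/(s + 6.7 + 6.745) = 6.745/(s + 13.45).
Time constant τ = 1/13.45 = 0.0744 s.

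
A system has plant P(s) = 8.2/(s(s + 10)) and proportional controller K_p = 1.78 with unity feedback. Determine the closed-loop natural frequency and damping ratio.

1 + K_p·P(s) = 0 gives s² + 10s + 14.6 = 0.
Matching s² + 2ζω_n s + ω_n²: ω_n = √14.6 = 3.82 rad/s and 2ζω_n = 10, so ζ = 10/(2·3.82) = 1.31.

ω_n = 3.82 rad/s, ζ = 1.31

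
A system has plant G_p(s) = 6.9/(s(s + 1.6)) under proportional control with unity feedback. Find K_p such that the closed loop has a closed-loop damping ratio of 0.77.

Closed-loop characteristic equation: s² + 1.6s + K_p·6.9 = 0.
So ω_n = √(6.9K_p) and 2ζω_n = 1.6, giving ζ = 1.6/(2√(6.9K_p)).
Setting ζ = 0.77: √(6.9K_p) = 1.6/(2·0.77) = 1.039, so K_p = 1.079/6.9 = 0.156.

K_p = 0.156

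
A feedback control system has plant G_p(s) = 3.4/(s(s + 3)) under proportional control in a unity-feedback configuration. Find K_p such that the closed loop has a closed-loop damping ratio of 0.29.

K_p = 7.87

Closed-loop characteristic equation: s² + 3s + K_p·3.4 = 0.
So ω_n = √(3.4K_p) and 2ζω_n = 3, giving ζ = 3/(2√(3.4K_p)).
Setting ζ = 0.29: √(3.4K_p) = 3/(2·0.29) = 5.172, so K_p = 26.75/3.4 = 7.87.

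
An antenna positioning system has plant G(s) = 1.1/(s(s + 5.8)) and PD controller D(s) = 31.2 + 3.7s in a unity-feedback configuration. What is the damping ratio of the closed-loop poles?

ζ = 0.842

Forward path: (31.2 + 3.7s)·1.1/(s(s+5.8)). The closed-loop characteristic equation is s² + (5.8 + 1.1·3.7)s + 1.1·31.2 = 0.
That is s² + 9.87s + 34.32 = 0, so ω_n = 5.858 rad/s and ζ = 9.87/(2·5.858) = 0.8424.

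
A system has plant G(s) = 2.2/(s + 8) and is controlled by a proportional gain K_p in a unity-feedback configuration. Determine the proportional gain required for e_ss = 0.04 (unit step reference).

K_p = 87.3

For a type-0 loop with proportional control, e_ss = 1/(1 + K_p·G(0)).
G(0) = 0.275. Require 1/(1 + K_p·0.275) = 0.04, so 1 + 0.275·K_p = 25.
K_p = (25 − 1)/0.275 = 87.3.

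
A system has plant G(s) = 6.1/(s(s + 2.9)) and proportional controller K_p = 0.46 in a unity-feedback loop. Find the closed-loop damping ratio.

The closed-loop denominator is s(s+2.9) + 0.46·6.1 = s² + 2.9s + 2.806.
Matching s² + 2ζω_n s + ω_n²: ω_n = √2.806 = 1.675 rad/s and 2ζω_n = 2.9, so ζ = 2.9/(2·1.675) = 0.866.

ζ = 0.866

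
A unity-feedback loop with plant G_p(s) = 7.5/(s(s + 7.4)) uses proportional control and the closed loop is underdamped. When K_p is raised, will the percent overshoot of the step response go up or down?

increase

Characteristic equation s² + 7.4s + K_p·7.5 = 0: raising K_p raises ω_n while 2ζω_n = 7.4 is fixed, so ζ falls and overshoot grows.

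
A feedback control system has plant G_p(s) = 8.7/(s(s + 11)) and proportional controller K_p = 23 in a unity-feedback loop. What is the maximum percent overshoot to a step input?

The closed-loop denominator s² + 11s + 200.1 gives ω_n = √200.1 = 14.15 and ζ = 11/(2ω_n) = 0.3888.
%OS = 100·exp(−πζ/√(1−ζ²)) = 100·exp(−π·0.3888/√0.8488) = 26.6%.

26.6%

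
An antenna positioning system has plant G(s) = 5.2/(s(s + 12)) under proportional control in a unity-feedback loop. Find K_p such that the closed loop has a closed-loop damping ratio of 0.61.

K_p = 18.6

Closed-loop characteristic equation: s² + 12s + K_p·5.2 = 0.
So ω_n = √(5.2K_p) and 2ζω_n = 12, giving ζ = 12/(2√(5.2K_p)).
Setting ζ = 0.61: √(5.2K_p) = 12/(2·0.61) = 9.836, so K_p = 96.75/5.2 = 18.6.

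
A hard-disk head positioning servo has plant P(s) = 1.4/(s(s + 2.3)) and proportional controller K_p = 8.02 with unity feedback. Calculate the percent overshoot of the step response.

31.7%

The closed-loop denominator s² + 2.3s + 11.23 gives ω_n = √11.23 = 3.351 and ζ = 2.3/(2ω_n) = 0.3432.
%OS = 100·exp(−πζ/√(1−ζ²)) = 100·exp(−π·0.3432/√0.8822) = 31.7%.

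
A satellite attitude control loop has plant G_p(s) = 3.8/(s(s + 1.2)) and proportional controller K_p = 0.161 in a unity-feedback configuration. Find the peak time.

Closed-loop characteristic equation: s² + 1.2s + 0.6118 = 0, so ω_n = 0.7822 rad/s and ζ = 1.2/(2·0.7822) = 0.7671.
Damped frequency ω_d = ω_n√(1−ζ²) = 0.5018 rad/s, so peak time T_p = π/ω_d = 6.26 s.

T_p = 6.26 s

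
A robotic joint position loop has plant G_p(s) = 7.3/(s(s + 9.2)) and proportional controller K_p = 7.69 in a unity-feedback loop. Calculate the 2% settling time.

From 1 + K_pG_p(s) = 0: s² + 9.2s + 56.14 = 0 ⇒ ω_n = 7.492, ζ = 0.614.
2% settling time T_s ≈ 4/(ζω_n) = 4/4.6 = 0.87 s.

T_s ≈ 0.87 s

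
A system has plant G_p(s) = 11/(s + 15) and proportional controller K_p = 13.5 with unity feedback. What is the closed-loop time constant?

τ = 0.00612 s

Closed-loop transfer function: T(s) = K_p·G_p(s)/(1 + K_p·G_p(s)) = 148.5/(s + 15 + 148.5) = 148.5/(s + 163.5).
Time constant τ = 1/163.5 = 0.00612 s.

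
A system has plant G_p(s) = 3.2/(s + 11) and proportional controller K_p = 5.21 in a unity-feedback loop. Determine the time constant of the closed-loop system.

τ = 0.0361 s

Closed-loop transfer function: T(s) = K_p·G_p(s)/(1 + K_p·G_p(s)) = 16.67/(s + 11 + 16.67) = 16.67/(s + 27.67).
Time constant τ = 1/27.67 = 0.0361 s.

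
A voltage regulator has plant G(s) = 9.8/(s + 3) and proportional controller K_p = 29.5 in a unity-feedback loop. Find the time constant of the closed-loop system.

τ = 0.00342 s

Closed-loop transfer function: T(s) = K_p·G(s)/(1 + K_p·G(s)) = 289.1/(s + 3 + 289.1) = 289.1/(s + 292.1).
Time constant τ = 1/292.1 = 0.00342 s.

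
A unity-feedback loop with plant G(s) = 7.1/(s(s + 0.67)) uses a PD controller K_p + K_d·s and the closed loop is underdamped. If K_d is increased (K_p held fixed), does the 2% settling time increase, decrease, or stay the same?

Characteristic equation s² + (0.67 + 7.1K_d)s + 7.1K_p = 0: raising K_d increases ζω_n = (0.67+7.1K_d)/2 while the loop stays underdamped, so T_s ≈ 4/(ζω_n) decreases.

decrease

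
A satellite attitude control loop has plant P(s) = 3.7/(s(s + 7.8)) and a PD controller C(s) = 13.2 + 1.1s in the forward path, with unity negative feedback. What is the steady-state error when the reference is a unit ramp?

0.16

The loop has one pole at the origin (type 1). Velocity error constant K_v = lim_{s→0} s·C(s)P(s) = 13.2·3.7/7.8 = 6.262.
Steady-state error to a unit ramp: e_ss = 1/K_v = 0.16.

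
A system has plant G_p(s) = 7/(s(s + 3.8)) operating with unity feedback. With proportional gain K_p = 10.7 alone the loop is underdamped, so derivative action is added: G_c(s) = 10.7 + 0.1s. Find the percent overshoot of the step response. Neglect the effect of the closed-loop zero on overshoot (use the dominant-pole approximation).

Forward path: (10.7 + 0.1s)·7/(s(s+3.8)). The closed-loop characteristic equation is s² + (3.8 + 7·0.1)s + 7·10.7 = 0.
That is s² + 4.5s + 74.9 = 0, so ω_n = 8.654 rad/s and ζ = 4.5/(2·8.654) = 0.26.
%OS = 100·exp(−πζ/√(1−ζ²)) = 42.9%.

42.9%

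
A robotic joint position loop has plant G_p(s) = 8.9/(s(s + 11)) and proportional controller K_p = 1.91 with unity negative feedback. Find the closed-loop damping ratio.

The closed-loop denominator is s(s+11) + 1.91·8.9 = s² + 11s + 17.
Matching s² + 2ζω_n s + ω_n²: ω_n = √17 = 4.123 rad/s and 2ζω_n = 11, so ζ = 11/(2·4.123) = 1.33.

ζ = 1.33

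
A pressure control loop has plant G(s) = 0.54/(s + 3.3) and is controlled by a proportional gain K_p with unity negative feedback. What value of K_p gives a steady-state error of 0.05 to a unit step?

K_p = 116

For a type-0 loop with proportional control, e_ss = 1/(1 + K_p·G(0)).
G(0) = 0.1636. Require 1/(1 + K_p·0.1636) = 0.05, so 1 + 0.1636·K_p = 20.
K_p = (20 − 1)/0.1636 = 116.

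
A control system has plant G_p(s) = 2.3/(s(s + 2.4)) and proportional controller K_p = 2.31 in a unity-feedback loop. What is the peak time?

The closed-loop denominator s² + 2.4s + 5.313 gives ω_n = √5.313 = 2.305 and ζ = 2.4/(2ω_n) = 0.5206.
Damped frequency ω_d = ω_n√(1−ζ²) = 1.968 rad/s, so peak time T_p = π/ω_d = 1.6 s.

T_p = 1.6 s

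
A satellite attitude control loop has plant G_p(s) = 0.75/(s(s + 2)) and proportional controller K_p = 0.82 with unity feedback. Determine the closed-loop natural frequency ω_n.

1 + K_p·G_p(s) = 0 gives s² + 2s + 0.615 = 0.
Matching s² + 2ζω_n s + ω_n²: ω_n = √0.615 = 0.7842 rad/s and 2ζω_n = 2, so ζ = 2/(2·0.7842) = 1.28.

ω_n = 0.784 rad/s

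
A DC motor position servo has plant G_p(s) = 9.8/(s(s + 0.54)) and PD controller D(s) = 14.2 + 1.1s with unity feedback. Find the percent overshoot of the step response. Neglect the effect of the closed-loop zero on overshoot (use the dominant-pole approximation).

Forward path: (14.2 + 1.1s)·9.8/(s(s+0.54)). The closed-loop characteristic equation is s² + (0.54 + 9.8·1.1)s + 9.8·14.2 = 0.
That is s² + 11.32s + 139.2 = 0, so ω_n = 11.8 rad/s and ζ = 11.32/(2·11.8) = 0.4798.
%OS = 100·exp(−πζ/√(1−ζ²)) = 17.9%.

17.9%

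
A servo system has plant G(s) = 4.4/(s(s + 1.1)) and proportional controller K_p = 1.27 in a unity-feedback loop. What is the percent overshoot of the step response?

47.2%

Closed-loop characteristic equation: s² + 1.1s + 5.588 = 0, so ω_n = 2.364 rad/s and ζ = 1.1/(2·2.364) = 0.2327.
%OS = 100·exp(−πζ/√(1−ζ²)) = 100·exp(−π·0.2327/√0.9459) = 47.2%.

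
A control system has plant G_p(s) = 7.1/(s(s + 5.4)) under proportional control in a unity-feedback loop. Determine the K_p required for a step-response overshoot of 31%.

From %OS = 100·exp(−πζ/√(1−ζ²)) = 31%, ζ = −ln(0.31)/√(π²+ln²(0.31)) = 0.3493.
Characteristic equation s² + 5.4s + 7.1K_p = 0 gives ζ = 5.4/(2√(7.1K_p)).
Setting ζ = 0.3493: √(7.1K_p) = 5.4/(2·0.3493) = 7.729, so K_p = 59.74/7.1 = 8.41.

K_p = 8.41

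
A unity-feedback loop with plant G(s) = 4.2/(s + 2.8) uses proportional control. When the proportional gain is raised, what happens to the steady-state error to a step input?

The position error constant K_pos = K_p·G(0) grows with K_p, and e_ss = 1/(1+K_pos) falls.

decrease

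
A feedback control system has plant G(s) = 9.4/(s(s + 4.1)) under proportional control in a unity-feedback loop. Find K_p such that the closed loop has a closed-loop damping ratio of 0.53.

Closed-loop characteristic equation: s² + 4.1s + K_p·9.4 = 0.
So ω_n = √(9.4K_p) and 2ζω_n = 4.1, giving ζ = 4.1/(2√(9.4K_p)).
Setting ζ = 0.53: √(9.4K_p) = 4.1/(2·0.53) = 3.868, so K_p = 14.96/9.4 = 1.59.

K_p = 1.59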